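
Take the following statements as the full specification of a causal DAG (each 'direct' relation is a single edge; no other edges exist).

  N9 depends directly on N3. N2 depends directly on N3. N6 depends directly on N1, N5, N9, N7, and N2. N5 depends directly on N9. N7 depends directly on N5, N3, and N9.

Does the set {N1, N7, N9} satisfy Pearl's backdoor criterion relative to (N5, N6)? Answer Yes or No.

Backdoor paths from N5 to N6 (paths whose first edge points into N5):
  P1: N5 <- N9 <- N3 -> N2 -> N6
  P2: N5 <- N9 <- N3 -> N7 -> N6
  P3: N5 <- N9 -> N7 <- N3 -> N2 -> N6
  P4: N5 <- N9 -> N7 -> N6
  P5: N5 <- N9 -> N6
Condition 1 (no descendant of N5 in the set): FAILS — N7 is a descendant of N5.
Condition 2 (every backdoor path blocked by {N1, N7, N9}):
  P1: blocked at chain node N9 ∈ conditioning set.
  P2: blocked at chain node N9 ∈ conditioning set.
  P3: blocked at fork node N9 ∈ conditioning set.
  P4: blocked at fork node N9 ∈ conditioning set.
  P5: blocked at fork node N9 ∈ conditioning set.
{N1, N7, N9} does not satisfy the backdoor criterion.

No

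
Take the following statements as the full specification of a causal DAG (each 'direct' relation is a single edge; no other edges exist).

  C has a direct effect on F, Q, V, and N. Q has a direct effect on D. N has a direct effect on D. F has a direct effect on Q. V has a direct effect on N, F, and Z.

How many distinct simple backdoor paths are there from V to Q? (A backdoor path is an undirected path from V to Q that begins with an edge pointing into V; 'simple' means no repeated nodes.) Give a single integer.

A backdoor path from V to Q is any simple undirected path whose first edge points into V (i.e. leaves V via a parent).
Parents of V: {C}.
Enumerating:
  P1: V <- C -> N -> D <- Q
  P2: V <- C -> F -> Q
  P3: V <- C -> Q
That exhausts the simple backdoor paths. Count: 3.

3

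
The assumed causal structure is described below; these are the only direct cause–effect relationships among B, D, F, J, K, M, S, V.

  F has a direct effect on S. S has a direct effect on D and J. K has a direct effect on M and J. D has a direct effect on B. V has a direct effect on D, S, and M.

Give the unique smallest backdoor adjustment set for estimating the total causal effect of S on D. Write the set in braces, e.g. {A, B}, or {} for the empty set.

{V}

Variables eligible for adjustment (non-descendants of S, excluding S and D): {F, K, M, V}.
Backdoor paths from S to D:
  P1: S <- V -> D
The empty set is not sufficient: P1 (S <- V -> D) has no collider blocking it and no conditioned non-collider, so it is open.
Try {V}:
  P1: blocked at fork node V ∈ conditioning set.
{V} contains no descendant of S and blocks every backdoor path.
No other singleton works — e.g. {K} leaves P1 open — so {V} is the unique smallest valid adjustment set.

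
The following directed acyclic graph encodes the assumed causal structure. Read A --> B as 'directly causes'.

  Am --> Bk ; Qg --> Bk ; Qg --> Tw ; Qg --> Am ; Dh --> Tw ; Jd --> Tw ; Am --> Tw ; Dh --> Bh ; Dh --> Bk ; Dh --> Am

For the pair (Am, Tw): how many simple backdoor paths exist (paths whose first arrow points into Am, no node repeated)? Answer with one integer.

4

A backdoor path from Am to Tw is any simple undirected path whose first edge points into Am (i.e. leaves Am via a parent).
Parents of Am: {Dh, Qg}.
Enumerating:
  P1: Am <- Qg -> Tw
  P2: Am <- Qg -> Bk <- Dh -> Tw
  P3: Am <- Dh -> Tw
  P4: Am <- Dh -> Bk <- Qg -> Tw
That exhausts the simple backdoor paths. Count: 4.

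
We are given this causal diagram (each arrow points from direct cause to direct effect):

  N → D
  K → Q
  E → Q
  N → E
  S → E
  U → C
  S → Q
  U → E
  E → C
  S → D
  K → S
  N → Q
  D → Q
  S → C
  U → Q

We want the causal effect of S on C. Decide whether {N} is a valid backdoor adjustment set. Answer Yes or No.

Yes

Backdoor paths from S to C (paths whose first edge points into S):
  P1: S <- K -> Q <- U -> E -> C
  P2: S <- K -> Q <- U -> C
  P3: S <- K -> Q <- N -> E <- U -> C
  P4: S <- K -> Q <- N -> E -> C
  P5: S <- K -> Q <- D <- N -> E <- U -> C
  P6: S <- K -> Q <- D <- N -> E -> C
  P7: S <- K -> Q <- E <- U -> C
  P8: S <- K -> Q <- E -> C
Condition 1 (no descendant of S in the set): holds — descendants of S are {C, D, E, Q}; none are in {N}.
Condition 2 (every backdoor path blocked by {N}):
  P1: blocked at collider Q (neither it nor any descendant is in the conditioning set).
  P2: blocked at collider Q (neither it nor any descendant is in the conditioning set).
  P3: blocked at collider Q (neither it nor any descendant is in the conditioning set).
  P4: blocked at collider Q (neither it nor any descendant is in the conditioning set).
  P5: blocked at collider Q (neither it nor any descendant is in the conditioning set).
  P6: blocked at collider Q (neither it nor any descendant is in the conditioning set).
  P7: blocked at collider Q (neither it nor any descendant is in the conditioning set).
  P8: blocked at collider Q (neither it nor any descendant is in the conditioning set).
{N} satisfies the backdoor criterion.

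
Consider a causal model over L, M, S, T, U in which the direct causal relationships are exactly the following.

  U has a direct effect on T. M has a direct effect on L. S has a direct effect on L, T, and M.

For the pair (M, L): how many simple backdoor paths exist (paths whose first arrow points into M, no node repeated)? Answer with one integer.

A backdoor path from M to L is any simple undirected path whose first edge points into M (i.e. leaves M via a parent).
Parents of M: {S}.
Enumerating:
  P1: M <- S -> L
That exhausts the simple backdoor paths. Count: 1.

1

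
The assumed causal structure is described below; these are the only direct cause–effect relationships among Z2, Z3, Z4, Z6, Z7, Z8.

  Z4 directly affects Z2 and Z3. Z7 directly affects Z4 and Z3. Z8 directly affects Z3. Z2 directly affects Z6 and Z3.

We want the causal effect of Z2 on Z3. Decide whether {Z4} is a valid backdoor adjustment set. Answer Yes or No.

Backdoor paths from Z2 to Z3 (paths whose first edge points into Z2):
  P1: Z2 <- Z4 <- Z7 -> Z3
  P2: Z2 <- Z4 -> Z3
Condition 1 (no descendant of Z2 in the set): holds — descendants of Z2 are {Z3, Z6}; none are in {Z4}.
Condition 2 (every backdoor path blocked by {Z4}):
  P1: blocked at chain node Z4 ∈ conditioning set.
  P2: blocked at fork node Z4 ∈ conditioning set.
{Z4} satisfies the backdoor criterion.

Yes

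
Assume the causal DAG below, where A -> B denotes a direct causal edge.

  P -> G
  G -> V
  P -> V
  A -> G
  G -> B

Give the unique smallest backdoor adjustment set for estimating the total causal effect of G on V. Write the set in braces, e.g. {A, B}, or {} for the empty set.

{P}

Variables eligible for adjustment (non-descendants of G, excluding G and V): {A, P}.
Backdoor paths from G to V:
  P1: G <- P -> V
The empty set is not sufficient: P1 (G <- P -> V) has no collider blocking it and no conditioned non-collider, so it is open.
Try {P}:
  P1: blocked at fork node P ∈ conditioning set.
{P} contains no descendant of G and blocks every backdoor path.
No other singleton works — e.g. {A} leaves P1 open — so {P} is the unique smallest valid adjustment set.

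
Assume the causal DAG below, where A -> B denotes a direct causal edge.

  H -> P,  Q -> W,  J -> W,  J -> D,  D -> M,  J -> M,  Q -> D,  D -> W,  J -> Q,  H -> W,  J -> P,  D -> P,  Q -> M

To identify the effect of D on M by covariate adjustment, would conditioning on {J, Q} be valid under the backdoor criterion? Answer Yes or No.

Backdoor paths from D to M (paths whose first edge points into D):
  P1: D <- J -> Q -> M
  P2: D <- J -> W <- Q -> M
  P3: D <- J -> M
  P4: D <- J -> P <- H -> W <- Q -> M
  P5: D <- Q <- J -> M
  P6: D <- Q -> W <- J -> M
  P7: D <- Q -> W <- H -> P <- J -> M
  P8: D <- Q -> M
Condition 1 (no descendant of D in the set): holds — descendants of D are {M, P, W}; none are in {J, Q}.
Condition 2 (every backdoor path blocked by {J, Q}):
  P1: blocked at fork node J ∈ conditioning set.
  P2: blocked at fork node J ∈ conditioning set.
  P3: blocked at fork node J ∈ conditioning set.
  P4: blocked at fork node J ∈ conditioning set.
  P5: blocked at chain node Q ∈ conditioning set.
  P6: blocked at fork node Q ∈ conditioning set.
  P7: blocked at fork node Q ∈ conditioning set.
  P8: blocked at fork node Q ∈ conditioning set.
{J, Q} satisfies the backdoor criterion.

Yes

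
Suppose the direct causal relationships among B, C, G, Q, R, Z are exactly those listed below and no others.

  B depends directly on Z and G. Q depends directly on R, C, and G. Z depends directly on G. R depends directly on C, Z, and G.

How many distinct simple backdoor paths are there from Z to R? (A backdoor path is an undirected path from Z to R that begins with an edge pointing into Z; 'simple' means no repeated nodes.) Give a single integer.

A backdoor path from Z to R is any simple undirected path whose first edge points into Z (i.e. leaves Z via a parent).
Parents of Z: {G}.
Enumerating:
  P1: Z <- G -> R
  P2: Z <- G -> Q <- C -> R
  P3: Z <- G -> Q <- R
That exhausts the simple backdoor paths. Count: 3.

3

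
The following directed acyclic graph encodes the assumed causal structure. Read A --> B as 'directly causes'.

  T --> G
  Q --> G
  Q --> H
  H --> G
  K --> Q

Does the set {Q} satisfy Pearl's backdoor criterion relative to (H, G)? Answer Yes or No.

Yes

Backdoor paths from H to G (paths whose first edge points into H):
  P1: H <- Q -> G
Condition 1 (no descendant of H in the set): holds — descendants of H are {G}; none are in {Q}.
Condition 2 (every backdoor path blocked by {Q}):
  P1: blocked at fork node Q ∈ conditioning set.
{Q} satisfies the backdoor criterion.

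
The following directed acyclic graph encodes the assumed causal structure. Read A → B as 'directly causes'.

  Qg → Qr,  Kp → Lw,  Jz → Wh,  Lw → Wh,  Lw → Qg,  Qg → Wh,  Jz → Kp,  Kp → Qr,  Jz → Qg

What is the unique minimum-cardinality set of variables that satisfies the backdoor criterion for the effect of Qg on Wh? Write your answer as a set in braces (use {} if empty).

Variables eligible for adjustment (non-descendants of Qg, excluding Qg and Wh): {Jz, Kp, Lw}.
Backdoor paths from Qg to Wh:
  P1: Qg <- Jz -> Kp -> Lw -> Wh
  P2: Qg <- Jz -> Wh
  P3: Qg <- Lw <- Kp <- Jz -> Wh
  P4: Qg <- Lw -> Wh
The empty set is not sufficient: P1 (Qg <- Jz -> Kp -> Lw -> Wh) has no collider blocking it and no conditioned non-collider, so it is open.
Try {Jz, Lw}:
  P1: blocked at fork node Jz ∈ conditioning set.
  P2: blocked at fork node Jz ∈ conditioning set.
  P3: blocked at chain node Lw ∈ conditioning set.
  P4: blocked at fork node Lw ∈ conditioning set.
{Jz, Lw} contains no descendant of Qg and blocks every backdoor path.
Every element of {Jz, Lw} is needed (dropping Jz leaves P2 open; dropping Lw leaves P4 open), so no proper subset is valid.
Among all size-2 subsets of the eligible variables, only {Jz, Lw} blocks every backdoor path, so it is the unique smallest valid adjustment set.

{Jz, Lw}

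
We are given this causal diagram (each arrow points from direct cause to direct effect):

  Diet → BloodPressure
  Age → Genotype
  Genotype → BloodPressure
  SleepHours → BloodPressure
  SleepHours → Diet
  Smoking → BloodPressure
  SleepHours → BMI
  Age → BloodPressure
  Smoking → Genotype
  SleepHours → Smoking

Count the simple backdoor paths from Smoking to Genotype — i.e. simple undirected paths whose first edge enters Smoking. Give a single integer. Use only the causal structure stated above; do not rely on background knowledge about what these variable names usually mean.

4

A backdoor path from Smoking to Genotype is any simple undirected path whose first edge points into Smoking (i.e. leaves Smoking via a parent).
Parents of Smoking: {SleepHours}.
Enumerating:
  P1: Smoking <- SleepHours -> Diet -> BloodPressure <- Age -> Genotype
  P2: Smoking <- SleepHours -> Diet -> BloodPressure <- Genotype
  P3: Smoking <- SleepHours -> BloodPressure <- Age -> Genotype
  P4: Smoking <- SleepHours -> BloodPressure <- Genotype
That exhausts the simple backdoor paths. Count: 4.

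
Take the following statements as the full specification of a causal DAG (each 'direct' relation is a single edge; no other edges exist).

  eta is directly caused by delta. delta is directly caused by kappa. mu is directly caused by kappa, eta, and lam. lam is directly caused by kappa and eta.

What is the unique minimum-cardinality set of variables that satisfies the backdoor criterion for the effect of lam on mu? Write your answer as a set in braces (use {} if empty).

{eta, kappa}

Variables eligible for adjustment (non-descendants of lam, excluding lam and mu): {delta, eta, kappa}.
Backdoor paths from lam to mu:
  P1: lam <- kappa -> delta -> eta -> mu
  P2: lam <- kappa -> mu
  P3: lam <- eta <- delta <- kappa -> mu
  P4: lam <- eta -> mu
The empty set is not sufficient: P1 (lam <- kappa -> delta -> eta -> mu) has no collider blocking it and no conditioned non-collider, so it is open.
Try {eta, kappa}:
  P1: blocked at fork node kappa ∈ conditioning set.
  P2: blocked at fork node kappa ∈ conditioning set.
  P3: blocked at chain node eta ∈ conditioning set.
  P4: blocked at fork node eta ∈ conditioning set.
{eta, kappa} contains no descendant of lam and blocks every backdoor path.
Every element of {eta, kappa} is needed (dropping eta leaves P4 open; dropping kappa leaves P2 open), so no proper subset is valid.
Among all size-2 subsets of the eligible variables, only {eta, kappa} blocks every backdoor path, so it is the unique smallest valid adjustment set.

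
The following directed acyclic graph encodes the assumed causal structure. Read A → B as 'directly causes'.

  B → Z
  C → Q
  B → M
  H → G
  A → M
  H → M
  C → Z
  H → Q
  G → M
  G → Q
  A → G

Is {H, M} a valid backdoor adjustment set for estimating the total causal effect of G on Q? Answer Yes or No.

No

Backdoor paths from G to Q (paths whose first edge points into G):
  P1: G <- H -> Q
  P2: G <- H -> M <- B -> Z <- C -> Q
  P3: G <- A -> M <- H -> Q
  P4: G <- A -> M <- B -> Z <- C -> Q
Condition 1 (no descendant of G in the set): FAILS — M is a descendant of G.
Condition 2 (every backdoor path blocked by {H, M}):
  P1: blocked at fork node H ∈ conditioning set.
  P2: blocked at fork node H ∈ conditioning set.
  P3: blocked at fork node H ∈ conditioning set.
  P4: blocked at collider Z (neither it nor any descendant is in the conditioning set).
{H, M} does not satisfy the backdoor criterion.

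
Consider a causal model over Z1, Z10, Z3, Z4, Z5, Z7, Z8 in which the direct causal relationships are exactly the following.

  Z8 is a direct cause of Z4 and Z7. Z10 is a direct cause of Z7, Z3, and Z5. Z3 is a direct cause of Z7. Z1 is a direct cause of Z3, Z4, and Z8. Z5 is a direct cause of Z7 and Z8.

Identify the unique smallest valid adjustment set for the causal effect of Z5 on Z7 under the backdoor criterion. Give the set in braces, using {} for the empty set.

Variables eligible for adjustment (non-descendants of Z5, excluding Z5 and Z7): {Z1, Z10, Z3}.
Backdoor paths from Z5 to Z7:
  P1: Z5 <- Z10 -> Z3 <- Z1 -> Z8 -> Z7
  P2: Z5 <- Z10 -> Z3 <- Z1 -> Z4 <- Z8 -> Z7
  P3: Z5 <- Z10 -> Z3 -> Z7
  P4: Z5 <- Z10 -> Z7
The empty set is not sufficient: P3 (Z5 <- Z10 -> Z3 -> Z7) has no collider blocking it and no conditioned non-collider, so it is open.
Try {Z10}:
  P1: blocked at fork node Z10 ∈ conditioning set.
  P2: blocked at fork node Z10 ∈ conditioning set.
  P3: blocked at fork node Z10 ∈ conditioning set.
  P4: blocked at fork node Z10 ∈ conditioning set.
{Z10} contains no descendant of Z5 and blocks every backdoor path.
No other singleton works — e.g. {Z1} leaves P3 open — so {Z10} is the unique smallest valid adjustment set.

{Z10}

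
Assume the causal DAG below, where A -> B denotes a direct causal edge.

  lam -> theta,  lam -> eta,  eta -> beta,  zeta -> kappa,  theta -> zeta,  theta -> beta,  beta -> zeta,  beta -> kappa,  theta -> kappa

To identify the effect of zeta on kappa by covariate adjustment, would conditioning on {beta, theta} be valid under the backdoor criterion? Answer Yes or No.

Yes

Backdoor paths from zeta to kappa (paths whose first edge points into zeta):
  P1: zeta <- theta <- lam -> eta -> beta -> kappa
  P2: zeta <- theta -> beta -> kappa
  P3: zeta <- theta -> kappa
  P4: zeta <- beta <- theta -> kappa
  P5: zeta <- beta <- eta <- lam -> theta -> kappa
  P6: zeta <- beta -> kappa
Condition 1 (no descendant of zeta in the set): holds — descendants of zeta are {kappa}; none are in {beta, theta}.
Condition 2 (every backdoor path blocked by {beta, theta}):
  P1: blocked at chain node theta ∈ conditioning set.
  P2: blocked at fork node theta ∈ conditioning set.
  P3: blocked at fork node theta ∈ conditioning set.
  P4: blocked at chain node beta ∈ conditioning set.
  P5: blocked at chain node beta ∈ conditioning set.
  P6: blocked at fork node beta ∈ conditioning set.
{beta, theta} satisfies the backdoor criterion.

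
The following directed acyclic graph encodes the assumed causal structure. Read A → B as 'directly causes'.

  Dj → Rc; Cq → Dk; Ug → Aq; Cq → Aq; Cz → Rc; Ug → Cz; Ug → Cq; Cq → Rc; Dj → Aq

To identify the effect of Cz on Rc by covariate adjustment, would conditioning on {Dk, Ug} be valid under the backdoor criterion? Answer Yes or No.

Backdoor paths from Cz to Rc (paths whose first edge points into Cz):
  P1: Cz <- Ug -> Cq -> Rc
  P2: Cz <- Ug -> Cq -> Aq <- Dj -> Rc
  P3: Cz <- Ug -> Aq <- Cq -> Rc
  P4: Cz <- Ug -> Aq <- Dj -> Rc
Condition 1 (no descendant of Cz in the set): holds — descendants of Cz are {Rc}; none are in {Dk, Ug}.
Condition 2 (every backdoor path blocked by {Dk, Ug}):
  P1: blocked at fork node Ug ∈ conditioning set.
  P2: blocked at fork node Ug ∈ conditioning set.
  P3: blocked at fork node Ug ∈ conditioning set.
  P4: blocked at fork node Ug ∈ conditioning set.
{Dk, Ug} satisfies the backdoor criterion.

Yes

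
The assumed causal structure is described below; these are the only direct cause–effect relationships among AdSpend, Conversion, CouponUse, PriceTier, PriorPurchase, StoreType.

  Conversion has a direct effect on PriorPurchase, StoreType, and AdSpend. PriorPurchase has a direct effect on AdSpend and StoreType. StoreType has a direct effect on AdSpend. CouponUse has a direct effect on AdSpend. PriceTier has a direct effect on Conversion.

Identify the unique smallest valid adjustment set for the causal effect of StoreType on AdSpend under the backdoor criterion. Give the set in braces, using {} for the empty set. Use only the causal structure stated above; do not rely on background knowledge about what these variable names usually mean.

Variables eligible for adjustment (non-descendants of StoreType, excluding StoreType and AdSpend): {Conversion, CouponUse, PriceTier, PriorPurchase}.
Backdoor paths from StoreType to AdSpend:
  P1: StoreType <- Conversion -> PriorPurchase -> AdSpend
  P2: StoreType <- Conversion -> AdSpend
  P3: StoreType <- PriorPurchase <- Conversion -> AdSpend
  P4: StoreType <- PriorPurchase -> AdSpend
The empty set is not sufficient: P1 (StoreType <- Conversion -> PriorPurchase -> AdSpend) has no collider blocking it and no conditioned non-collider, so it is open.
Try {Conversion, PriorPurchase}:
  P1: blocked at fork node Conversion ∈ conditioning set.
  P2: blocked at fork node Conversion ∈ conditioning set.
  P3: blocked at chain node PriorPurchase ∈ conditioning set.
  P4: blocked at fork node PriorPurchase ∈ conditioning set.
{Conversion, PriorPurchase} contains no descendant of StoreType and blocks every backdoor path.
Every element of {Conversion, PriorPurchase} is needed (dropping Conversion leaves P2 open; dropping PriorPurchase leaves P4 open), so no proper subset is valid.
Among all size-2 subsets of the eligible variables, only {Conversion, PriorPurchase} blocks every backdoor path, so it is the unique smallest valid adjustment set.

{Conversion, PriorPurchase}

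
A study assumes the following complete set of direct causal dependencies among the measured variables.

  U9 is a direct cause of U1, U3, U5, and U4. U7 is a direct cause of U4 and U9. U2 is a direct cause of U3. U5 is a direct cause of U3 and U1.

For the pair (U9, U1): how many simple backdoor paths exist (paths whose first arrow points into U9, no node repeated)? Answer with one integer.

A backdoor path from U9 to U1 is any simple undirected path whose first edge points into U9 (i.e. leaves U9 via a parent).
Parents of U9: {U7}.
No simple path from any parent of U9 reaches U1 without revisiting U9, so there are no backdoor paths.

0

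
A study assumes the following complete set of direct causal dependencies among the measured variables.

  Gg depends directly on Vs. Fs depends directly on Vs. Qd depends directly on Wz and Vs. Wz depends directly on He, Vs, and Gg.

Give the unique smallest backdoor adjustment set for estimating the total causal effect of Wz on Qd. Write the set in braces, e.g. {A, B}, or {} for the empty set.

{Vs}

Variables eligible for adjustment (non-descendants of Wz, excluding Wz and Qd): {Fs, Gg, He, Vs}.
Backdoor paths from Wz to Qd:
  P1: Wz <- Vs -> Qd
  P2: Wz <- Gg <- Vs -> Qd
The empty set is not sufficient: P1 (Wz <- Vs -> Qd) has no collider blocking it and no conditioned non-collider, so it is open.
Try {Vs}:
  P1: blocked at fork node Vs ∈ conditioning set.
  P2: blocked at fork node Vs ∈ conditioning set.
{Vs} contains no descendant of Wz and blocks every backdoor path.
No other singleton works — e.g. {Gg} leaves P1 open — so {Vs} is the unique smallest valid adjustment set.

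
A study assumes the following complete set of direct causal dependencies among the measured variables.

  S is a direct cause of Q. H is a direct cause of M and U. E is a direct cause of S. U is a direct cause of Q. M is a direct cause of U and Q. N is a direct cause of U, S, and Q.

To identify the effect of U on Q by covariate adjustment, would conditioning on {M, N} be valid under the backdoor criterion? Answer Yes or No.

Yes

Backdoor paths from U to Q (paths whose first edge points into U):
  P1: U <- H -> M -> Q
  P2: U <- M -> Q
  P3: U <- N -> S -> Q
  P4: U <- N -> Q
Condition 1 (no descendant of U in the set): holds — descendants of U are {Q}; none are in {M, N}.
Condition 2 (every backdoor path blocked by {M, N}):
  P1: blocked at chain node M ∈ conditioning set.
  P2: blocked at fork node M ∈ conditioning set.
  P3: blocked at fork node N ∈ conditioning set.
  P4: blocked at fork node N ∈ conditioning set.
{M, N} satisfies the backdoor criterion.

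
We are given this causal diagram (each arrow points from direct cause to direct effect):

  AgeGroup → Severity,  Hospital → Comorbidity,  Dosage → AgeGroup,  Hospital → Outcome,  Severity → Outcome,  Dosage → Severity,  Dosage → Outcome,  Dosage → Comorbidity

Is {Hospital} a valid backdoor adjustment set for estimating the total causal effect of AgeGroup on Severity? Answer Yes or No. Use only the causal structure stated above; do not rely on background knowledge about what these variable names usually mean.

Backdoor paths from AgeGroup to Severity (paths whose first edge points into AgeGroup):
  P1: AgeGroup <- Dosage -> Comorbidity <- Hospital -> Outcome <- Severity
  P2: AgeGroup <- Dosage -> Severity
  P3: AgeGroup <- Dosage -> Outcome <- Severity
Condition 1 (no descendant of AgeGroup in the set): holds — descendants of AgeGroup are {Outcome, Severity}; none are in {Hospital}.
Condition 2 (every backdoor path blocked by {Hospital}):
  P1: blocked at collider Comorbidity (neither it nor any descendant is in the conditioning set).
  P2: open — no interior node is in the conditioning set.
  P3: blocked at collider Outcome (neither it nor any descendant is in the conditioning set).
{Hospital} does not satisfy the backdoor criterion.

No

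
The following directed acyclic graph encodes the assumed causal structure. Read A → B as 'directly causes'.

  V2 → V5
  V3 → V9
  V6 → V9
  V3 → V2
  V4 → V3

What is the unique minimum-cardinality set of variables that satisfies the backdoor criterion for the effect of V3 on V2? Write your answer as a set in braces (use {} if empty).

{}

Variables eligible for adjustment (non-descendants of V3, excluding V3 and V2): {V4, V6}.
Backdoor paths from V3 to V2:
  (none)
With no backdoor paths the empty set already satisfies the criterion, and it is trivially minimal.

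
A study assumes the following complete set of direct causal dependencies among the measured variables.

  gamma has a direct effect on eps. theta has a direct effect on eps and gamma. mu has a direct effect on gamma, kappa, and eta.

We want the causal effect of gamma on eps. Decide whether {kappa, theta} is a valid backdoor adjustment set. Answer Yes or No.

Backdoor paths from gamma to eps (paths whose first edge points into gamma):
  P1: gamma <- theta -> eps
Condition 1 (no descendant of gamma in the set): holds — descendants of gamma are {eps}; none are in {kappa, theta}.
Condition 2 (every backdoor path blocked by {kappa, theta}):
  P1: blocked at fork node theta ∈ conditioning set.
{kappa, theta} satisfies the backdoor criterion.

Yes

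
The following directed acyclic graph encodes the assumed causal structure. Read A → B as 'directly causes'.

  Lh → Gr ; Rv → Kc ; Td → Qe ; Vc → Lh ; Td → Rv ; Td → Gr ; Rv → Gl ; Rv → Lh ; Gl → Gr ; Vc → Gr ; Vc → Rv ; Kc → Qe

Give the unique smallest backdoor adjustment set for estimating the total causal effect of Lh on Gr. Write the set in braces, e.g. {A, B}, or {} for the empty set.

{Rv, Vc}

Variables eligible for adjustment (non-descendants of Lh, excluding Lh and Gr): {Gl, Kc, Qe, Rv, Td, Vc}.
Backdoor paths from Lh to Gr:
  P1: Lh <- Vc -> Rv <- Td -> Gr
  P2: Lh <- Vc -> Rv -> Gl -> Gr
  P3: Lh <- Vc -> Rv -> Kc -> Qe <- Td -> Gr
  P4: Lh <- Vc -> Gr
  P5: Lh <- Rv <- Td -> Gr
  P6: Lh <- Rv <- Vc -> Gr
  P7: Lh <- Rv -> Gl -> Gr
  P8: Lh <- Rv -> Kc -> Qe <- Td -> Gr
The empty set is not sufficient: P2 (Lh <- Vc -> Rv -> Gl -> Gr) has no collider blocking it and no conditioned non-collider, so it is open.
Try {Rv, Vc}:
  P1: blocked at fork node Vc ∈ conditioning set.
  P2: blocked at fork node Vc ∈ conditioning set.
  P3: blocked at fork node Vc ∈ conditioning set.
  P4: blocked at fork node Vc ∈ conditioning set.
  P5: blocked at chain node Rv ∈ conditioning set.
  P6: blocked at chain node Rv ∈ conditioning set.
  P7: blocked at fork node Rv ∈ conditioning set.
  P8: blocked at fork node Rv ∈ conditioning set.
{Rv, Vc} contains no descendant of Lh and blocks every backdoor path.
Every element of {Rv, Vc} is needed (dropping Rv leaves P5 open; dropping Vc leaves P1 open), so no proper subset is valid.
Among all size-2 subsets of the eligible variables, only {Rv, Vc} blocks every backdoor path, so it is the unique smallest valid adjustment set.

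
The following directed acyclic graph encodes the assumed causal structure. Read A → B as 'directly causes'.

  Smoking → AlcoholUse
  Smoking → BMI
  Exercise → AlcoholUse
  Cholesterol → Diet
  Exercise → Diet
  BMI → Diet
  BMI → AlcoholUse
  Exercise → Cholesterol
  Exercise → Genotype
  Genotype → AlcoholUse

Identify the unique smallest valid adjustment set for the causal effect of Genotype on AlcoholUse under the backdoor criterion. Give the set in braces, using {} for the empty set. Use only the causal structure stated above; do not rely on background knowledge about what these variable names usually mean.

Variables eligible for adjustment (non-descendants of Genotype, excluding Genotype and AlcoholUse): {BMI, Cholesterol, Diet, Exercise, Smoking}.
Backdoor paths from Genotype to AlcoholUse:
  P1: Genotype <- Exercise -> Cholesterol -> Diet <- BMI <- Smoking -> AlcoholUse
  P2: Genotype <- Exercise -> Cholesterol -> Diet <- BMI -> AlcoholUse
  P3: Genotype <- Exercise -> Diet <- BMI <- Smoking -> AlcoholUse
  P4: Genotype <- Exercise -> Diet <- BMI -> AlcoholUse
  P5: Genotype <- Exercise -> AlcoholUse
The empty set is not sufficient: P5 (Genotype <- Exercise -> AlcoholUse) has no collider blocking it and no conditioned non-collider, so it is open.
Try {Exercise}:
  P1: blocked at fork node Exercise ∈ conditioning set.
  P2: blocked at fork node Exercise ∈ conditioning set.
  P3: blocked at fork node Exercise ∈ conditioning set.
  P4: blocked at fork node Exercise ∈ conditioning set.
  P5: blocked at fork node Exercise ∈ conditioning set.
{Exercise} contains no descendant of Genotype and blocks every backdoor path.
No other singleton works — e.g. {Smoking} leaves P5 open — so {Exercise} is the unique smallest valid adjustment set.

{Exercise}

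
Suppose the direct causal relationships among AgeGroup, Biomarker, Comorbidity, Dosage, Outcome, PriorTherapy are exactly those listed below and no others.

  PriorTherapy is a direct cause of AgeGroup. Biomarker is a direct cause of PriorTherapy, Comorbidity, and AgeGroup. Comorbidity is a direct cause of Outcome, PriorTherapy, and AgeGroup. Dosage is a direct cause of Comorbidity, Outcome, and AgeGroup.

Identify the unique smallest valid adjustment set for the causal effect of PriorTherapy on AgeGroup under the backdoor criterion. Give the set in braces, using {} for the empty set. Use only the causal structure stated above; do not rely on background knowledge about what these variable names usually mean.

Variables eligible for adjustment (non-descendants of PriorTherapy, excluding PriorTherapy and AgeGroup): {Biomarker, Comorbidity, Dosage, Outcome}.
Backdoor paths from PriorTherapy to AgeGroup:
  P1: PriorTherapy <- Biomarker -> Comorbidity <- Dosage -> AgeGroup
  P2: PriorTherapy <- Biomarker -> Comorbidity -> AgeGroup
  P3: PriorTherapy <- Biomarker -> Comorbidity -> Outcome <- Dosage -> AgeGroup
  P4: PriorTherapy <- Biomarker -> AgeGroup
  P5: PriorTherapy <- Comorbidity <- Biomarker -> AgeGroup
  P6: PriorTherapy <- Comorbidity <- Dosage -> AgeGroup
  P7: PriorTherapy <- Comorbidity -> AgeGroup
  P8: PriorTherapy <- Comorbidity -> Outcome <- Dosage -> AgeGroup
The empty set is not sufficient: P2 (PriorTherapy <- Biomarker -> Comorbidity -> AgeGroup) has no collider blocking it and no conditioned non-collider, so it is open.
Try {Biomarker, Comorbidity}:
  P1: blocked at fork node Biomarker ∈ conditioning set.
  P2: blocked at fork node Biomarker ∈ conditioning set.
  P3: blocked at fork node Biomarker ∈ conditioning set.
  P4: blocked at fork node Biomarker ∈ conditioning set.
  P5: blocked at chain node Comorbidity ∈ conditioning set.
  P6: blocked at chain node Comorbidity ∈ conditioning set.
  P7: blocked at fork node Comorbidity ∈ conditioning set.
  P8: blocked at fork node Comorbidity ∈ conditioning set.
{Biomarker, Comorbidity} contains no descendant of PriorTherapy and blocks every backdoor path.
Every element of {Biomarker, Comorbidity} is needed (dropping Biomarker leaves P1 open; dropping Comorbidity leaves P6 open), so no proper subset is valid.
Among all size-2 subsets of the eligible variables, only {Biomarker, Comorbidity} blocks every backdoor path, so it is the unique smallest valid adjustment set.

{Biomarker, Comorbidity}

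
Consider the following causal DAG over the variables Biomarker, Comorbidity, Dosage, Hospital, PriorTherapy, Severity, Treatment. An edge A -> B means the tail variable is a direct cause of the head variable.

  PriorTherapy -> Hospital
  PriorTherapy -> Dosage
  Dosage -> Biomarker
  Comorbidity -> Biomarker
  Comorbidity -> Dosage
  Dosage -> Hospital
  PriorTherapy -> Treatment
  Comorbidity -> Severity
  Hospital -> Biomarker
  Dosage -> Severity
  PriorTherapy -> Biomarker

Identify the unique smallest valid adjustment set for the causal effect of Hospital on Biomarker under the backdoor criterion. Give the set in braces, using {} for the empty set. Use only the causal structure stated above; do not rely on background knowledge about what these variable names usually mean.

Variables eligible for adjustment (non-descendants of Hospital, excluding Hospital and Biomarker): {Comorbidity, Dosage, PriorTherapy, Severity, Treatment}.
Backdoor paths from Hospital to Biomarker:
  P1: Hospital <- PriorTherapy -> Dosage <- Comorbidity -> Biomarker
  P2: Hospital <- PriorTherapy -> Dosage -> Biomarker
  P3: Hospital <- PriorTherapy -> Dosage -> Severity <- Comorbidity -> Biomarker
  P4: Hospital <- PriorTherapy -> Biomarker
  P5: Hospital <- Dosage <- Comorbidity -> Biomarker
  P6: Hospital <- Dosage <- PriorTherapy -> Biomarker
  P7: Hospital <- Dosage -> Biomarker
  P8: Hospital <- Dosage -> Severity <- Comorbidity -> Biomarker
The empty set is not sufficient: P2 (Hospital <- PriorTherapy -> Dosage -> Biomarker) has no collider blocking it and no conditioned non-collider, so it is open.
Try {Dosage, PriorTherapy}:
  P1: blocked at fork node PriorTherapy ∈ conditioning set.
  P2: blocked at fork node PriorTherapy ∈ conditioning set.
  P3: blocked at fork node PriorTherapy ∈ conditioning set.
  P4: blocked at fork node PriorTherapy ∈ conditioning set.
  P5: blocked at chain node Dosage ∈ conditioning set.
  P6: blocked at chain node Dosage ∈ conditioning set.
  P7: blocked at fork node Dosage ∈ conditioning set.
  P8: blocked at fork node Dosage ∈ conditioning set.
{Dosage, PriorTherapy} contains no descendant of Hospital and blocks every backdoor path.
Every element of {Dosage, PriorTherapy} is needed (dropping Dosage leaves P5 open; dropping PriorTherapy leaves P1 open), so no proper subset is valid.
Among all size-2 subsets of the eligible variables, only {Dosage, PriorTherapy} blocks every backdoor path, so it is the unique smallest valid adjustment set.

{Dosage, PriorTherapy}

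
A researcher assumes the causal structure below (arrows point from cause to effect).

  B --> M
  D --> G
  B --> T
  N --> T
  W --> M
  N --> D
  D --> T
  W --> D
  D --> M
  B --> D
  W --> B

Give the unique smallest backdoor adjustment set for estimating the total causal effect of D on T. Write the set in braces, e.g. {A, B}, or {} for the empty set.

{B, N}

Variables eligible for adjustment (non-descendants of D, excluding D and T): {B, N, W}.
Backdoor paths from D to T:
  P1: D <- W -> B -> T
  P2: D <- W -> M <- B -> T
  P3: D <- N -> T
  P4: D <- B -> T
The empty set is not sufficient: P1 (D <- W -> B -> T) has no collider blocking it and no conditioned non-collider, so it is open.
Try {B, N}:
  P1: blocked at chain node B ∈ conditioning set.
  P2: blocked at collider M (neither it nor any descendant is in the conditioning set).
  P3: blocked at fork node N ∈ conditioning set.
  P4: blocked at fork node B ∈ conditioning set.
{B, N} contains no descendant of D and blocks every backdoor path.
Every element of {B, N} is needed (dropping B leaves P1 open; dropping N leaves P3 open), so no proper subset is valid.
Among all size-2 subsets of the eligible variables, only {B, N} blocks every backdoor path, so it is the unique smallest valid adjustment set.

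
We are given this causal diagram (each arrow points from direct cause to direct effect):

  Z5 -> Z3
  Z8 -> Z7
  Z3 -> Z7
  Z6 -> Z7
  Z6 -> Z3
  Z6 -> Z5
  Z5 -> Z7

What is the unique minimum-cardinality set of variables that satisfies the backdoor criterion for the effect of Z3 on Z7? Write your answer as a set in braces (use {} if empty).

{Z5, Z6}

Variables eligible for adjustment (non-descendants of Z3, excluding Z3 and Z7): {Z5, Z6, Z8}.
Backdoor paths from Z3 to Z7:
  P1: Z3 <- Z6 -> Z5 -> Z7
  P2: Z3 <- Z6 -> Z7
  P3: Z3 <- Z5 <- Z6 -> Z7
  P4: Z3 <- Z5 -> Z7
The empty set is not sufficient: P1 (Z3 <- Z6 -> Z5 -> Z7) has no collider blocking it and no conditioned non-collider, so it is open.
Try {Z5, Z6}:
  P1: blocked at fork node Z6 ∈ conditioning set.
  P2: blocked at fork node Z6 ∈ conditioning set.
  P3: blocked at chain node Z5 ∈ conditioning set.
  P4: blocked at fork node Z5 ∈ conditioning set.
{Z5, Z6} contains no descendant of Z3 and blocks every backdoor path.
Every element of {Z5, Z6} is needed (dropping Z5 leaves P4 open; dropping Z6 leaves P2 open), so no proper subset is valid.
Among all size-2 subsets of the eligible variables, only {Z5, Z6} blocks every backdoor path, so it is the unique smallest valid adjustment set.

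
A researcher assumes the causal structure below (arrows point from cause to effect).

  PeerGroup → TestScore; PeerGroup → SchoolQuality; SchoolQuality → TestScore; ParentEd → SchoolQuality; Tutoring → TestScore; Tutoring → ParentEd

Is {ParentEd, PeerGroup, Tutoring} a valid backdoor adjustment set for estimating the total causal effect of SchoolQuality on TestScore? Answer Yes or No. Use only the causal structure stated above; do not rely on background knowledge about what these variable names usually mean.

Backdoor paths from SchoolQuality to TestScore (paths whose first edge points into SchoolQuality):
  P1: SchoolQuality <- ParentEd <- Tutoring -> TestScore
  P2: SchoolQuality <- PeerGroup -> TestScore
Condition 1 (no descendant of SchoolQuality in the set): holds — descendants of SchoolQuality are {TestScore}; none are in {ParentEd, PeerGroup, Tutoring}.
Condition 2 (every backdoor path blocked by {ParentEd, PeerGroup, Tutoring}):
  P1: blocked at chain node ParentEd ∈ conditioning set.
  P2: blocked at fork node PeerGroup ∈ conditioning set.
{ParentEd, PeerGroup, Tutoring} satisfies the backdoor criterion.

Yes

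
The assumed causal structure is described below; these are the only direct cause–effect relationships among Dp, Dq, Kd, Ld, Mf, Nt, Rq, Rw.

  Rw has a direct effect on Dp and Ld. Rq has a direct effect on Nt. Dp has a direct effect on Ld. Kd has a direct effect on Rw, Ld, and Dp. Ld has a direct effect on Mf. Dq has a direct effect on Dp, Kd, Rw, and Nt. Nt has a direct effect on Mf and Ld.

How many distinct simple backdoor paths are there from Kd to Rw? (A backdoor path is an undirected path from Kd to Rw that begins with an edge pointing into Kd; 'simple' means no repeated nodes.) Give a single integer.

A backdoor path from Kd to Rw is any simple undirected path whose first edge points into Kd (i.e. leaves Kd via a parent).
Parents of Kd: {Dq}.
Enumerating:
  P1: Kd <- Dq -> Rw
  P2: Kd <- Dq -> Dp <- Rw
  P3: Kd <- Dq -> Dp -> Ld <- Rw
  P4: Kd <- Dq -> Nt -> Ld <- Rw
  P5: Kd <- Dq -> Nt -> Ld <- Dp <- Rw
  P6: Kd <- Dq -> Nt -> Mf <- Ld <- Rw
  P7: Kd <- Dq -> Nt -> Mf <- Ld <- Dp <- Rw
That exhausts the simple backdoor paths. Count: 7.

7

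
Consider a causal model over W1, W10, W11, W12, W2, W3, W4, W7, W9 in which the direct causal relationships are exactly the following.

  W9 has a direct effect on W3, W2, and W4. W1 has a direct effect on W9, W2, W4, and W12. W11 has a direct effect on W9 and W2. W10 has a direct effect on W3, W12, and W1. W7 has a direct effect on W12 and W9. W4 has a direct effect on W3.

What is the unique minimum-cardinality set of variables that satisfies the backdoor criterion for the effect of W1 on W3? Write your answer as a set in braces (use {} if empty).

Variables eligible for adjustment (non-descendants of W1, excluding W1 and W3): {W10, W11, W7}.
Backdoor paths from W1 to W3:
  P1: W1 <- W10 -> W12 <- W7 -> W9 -> W4 -> W3
  P2: W1 <- W10 -> W12 <- W7 -> W9 -> W3
  P3: W1 <- W10 -> W3
The empty set is not sufficient: P3 (W1 <- W10 -> W3) has no collider blocking it and no conditioned non-collider, so it is open.
Try {W10}:
  P1: blocked at fork node W10 ∈ conditioning set.
  P2: blocked at fork node W10 ∈ conditioning set.
  P3: blocked at fork node W10 ∈ conditioning set.
{W10} contains no descendant of W1 and blocks every backdoor path.
No other singleton works — e.g. {W7} leaves P3 open — so {W10} is the unique smallest valid adjustment set.

{W10}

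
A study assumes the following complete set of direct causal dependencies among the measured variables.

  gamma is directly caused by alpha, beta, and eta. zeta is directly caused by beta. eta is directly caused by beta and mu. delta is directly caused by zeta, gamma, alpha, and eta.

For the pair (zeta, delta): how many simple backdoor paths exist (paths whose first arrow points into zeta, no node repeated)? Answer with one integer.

6

A backdoor path from zeta to delta is any simple undirected path whose first edge points into zeta (i.e. leaves zeta via a parent).
Parents of zeta: {beta}.
Enumerating:
  P1: zeta <- beta -> eta -> gamma <- alpha -> delta
  P2: zeta <- beta -> eta -> gamma -> delta
  P3: zeta <- beta -> eta -> delta
  P4: zeta <- beta -> gamma <- alpha -> delta
  P5: zeta <- beta -> gamma <- eta -> delta
  P6: zeta <- beta -> gamma -> delta
That exhausts the simple backdoor paths. Count: 6.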